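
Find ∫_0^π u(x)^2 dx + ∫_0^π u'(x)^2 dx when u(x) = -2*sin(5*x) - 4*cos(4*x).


||u||_{H^1(0,π)}^2 = 2720/9 + 188*π

u'(x) = 16*sin(4*x) - 10*cos(5*x).
Expand u² and (u')² and integrate term by term on (0, π), using: for integers n ≥ 1, ∫_0^π sin²(nx) dx = ∫_0^π cos²(nx) dx = π/2; for n ≠ n', ∫_0^π sin(nx)sin(n'x) dx = ∫_0^π cos(nx)cos(n'x) dx = 0; and by product-to-sum, ∫_0^π sin(nx)cos(n'x) dx = ½∫_0^π [sin((n+n')x) + sin((n−n')x)] dx, which is 0 when n+n' is even and 2n/(n²−n'²) when n+n' is odd (it need not vanish on (0, π)).
  u² squared terms: (-4)²·∫cos(4x)² dx = 16·π/2 = 8*π;  (-2)²·∫sin(5x)² dx = 4·π/2 = 2*π.
  u² cross terms: 2·(-4)·(-2)·∫cos(4x)·sin(5x) dx = 16·(10/9) = 160/9.
  So ∫_0^π u² dx = 8*π + 2*π + 160/9 = 160/9 + 10*π.
  (u')² squared terms: (-10)²·∫cos(5x)² dx = 100·π/2 = 50*π;  (16)²·∫sin(4x)² dx = 256·π/2 = 128*π.
  (u')² cross terms: 2·(-10)·(16)·∫cos(5x)·sin(4x) dx = -320·(-8/9) = 2560/9.
  So ∫_0^π (u')² dx = 50*π + 128*π + 2560/9 = 2560/9 + 178*π.
||u||_{H^1}^2 = (160/9 + 10*π) + (2560/9 + 178*π) = 2720/9 + 188*π.


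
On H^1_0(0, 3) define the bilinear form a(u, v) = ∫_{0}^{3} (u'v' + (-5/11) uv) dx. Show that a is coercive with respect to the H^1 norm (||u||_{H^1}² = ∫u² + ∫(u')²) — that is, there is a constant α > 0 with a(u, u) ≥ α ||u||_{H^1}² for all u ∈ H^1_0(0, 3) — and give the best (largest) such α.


α = (-45/11 + π^2)/(9 + π^2)

Coercivity of a(·,·) on H^1_0(0, 3) means a(u, u) ≥ α ||u||_{H^1}² for every u ∈ H^1_0.
The interval has length L = 3, and Poincaré/coercivity depend only on L. Here a(u, u) = ∫(u')² + (-5/11)·∫u².
Here c = -5/11 < 0 with |c| < (π/L)² = π^2/9, so coercivity still holds. The condition a(u,u) ≥ α||u||_{H^1}² reads (1−α)∫(u')² ≥ (α−c)∫u². Any admissible α is ≤ 1 (rapidly oscillating u have ∫u²/∫(u')² → 0), and α = 1 would force 0 ≥ (1−c)∫u², impossible since c < 1; so 1−α > 0. By the sharp Poincaré inequality on H^1_0 of an interval of length L, ∫(u')² ≥ (π/L)²∫u² with equality for the first sine mode sin(π(x−x₀)/L) (x₀ the left endpoint), so the inequality holds for all u iff (1−α)(π/L)² ≥ α − c, i.e. α ≤ ((π/L)² + c)/((π/L)² + 1) = (1 + c(L/π)²)/(1 + (L/π)²). (Direct route, valid since c ≤ 0: Poincaré gives c∫u² ≥ c(L/π)²∫(u')², so a(u,u) ≥ (1 + c(L/π)²)∫(u')², while ||u||_{H^1}² ≤ (1 + (L/π)²)∫(u')²; dividing yields the same α.) With (π/L)² = π^2/9 and c = -5/11, the largest admissible constant is α = ((π/L)² + c)/((π/L)² + 1).
Simplifying, α = (-45/11 + π^2)/(9 + π^2).


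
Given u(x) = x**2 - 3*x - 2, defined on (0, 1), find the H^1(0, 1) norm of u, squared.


||u||_{H^1}^2 = 147/10

The H^1 norm (squared) on an interval (0, L) is
  ||u||_{H^1}^2 = ∫_0^L u(x)^2 dx + ∫_0^L u'(x)^2 dx.
Compute u'(x) = 2*x - 3.
Then u(x)^2 = x**4 - 6*x**3 + 5*x**2 + 12*x + 4 and u'(x)^2 = 4*x**2 - 12*x + 9.
Integrate each monomial from 0 to 1 using ∫_0^1 c·x^n dx = c·1^(n+1)/(n+1):
  ∫_0^1 u(x)^2 dx = ∫_0^1 (x^4 - 6*x^3 + 5*x^2 + 12*x + 4) dx. Term by term:
    ∫_0^1 x^4 dx = 1/5;  ∫_0^1 -6*x^3 dx = -3/2;  ∫_0^1 5*x^2 dx = 5/3;
    ∫_0^1 12*x dx = 6;  ∫_0^1 4 dx = 4.
  Sum: 1/5 − 3/2 + 5/3 + 6 + 4 = 311/30.
  ∫_0^1 u'(x)^2 dx = ∫_0^1 (4*x^2 - 12*x + 9) dx. Term by term:
    ∫_0^1 4*x^2 dx = 4/3;  ∫_0^1 -12*x dx = -6;  ∫_0^1 9 dx = 9.
  Sum: 4/3 − 6 + 9 = 13/3.
Adding: ||u||_{H^1}^2 = 311/30 + 13/3 = 147/10.


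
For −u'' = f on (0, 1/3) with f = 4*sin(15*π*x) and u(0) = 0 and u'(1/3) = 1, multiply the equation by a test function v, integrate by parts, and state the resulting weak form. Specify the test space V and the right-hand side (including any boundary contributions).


V = {v ∈ H^1(0, 1/3) : v(0) = 0} (test functions vanish at x = 0 where u is specified); weak form: ∫_0^1/3 u'v' dx = ∫_0^1/3 (4*sin(15*π*x)) v dx + v(1/3) for all v ∈ V.

Multiply both sides by a test function v and integrate from 0 to 1/3:
  ∫_0^1/3 −u''(x) v(x) dx = ∫_0^1/3 f(x) v(x) dx.
Integrate the LHS by parts once:
  ∫_0^1/3 −u'' v dx = −[u'(x) v(x)]_0^1/3 + ∫_0^1/3 u'(x) v'(x) dx.
Thus ∫_0^1/3 u'(x) v'(x) dx = ∫_0^1/3 f(x) v(x) dx + [u'(x) v(x)]_0^1/3.
Choose V so that boundary terms are either known or forced to vanish.
Mixed BC: u(0) = 0 (Dirichlet) and u'(1/3) = 1 (Neumann). Define V = {v ∈ H^1(0, 1/3) : v(0) = 0}. Then [u' v]_0^1/3 = u'(1/3)·v(1/3) − u'(0)·0 = v(1/3).
Weak formulation: find u (satisfying any essential BC) such that ∫_0^1/3 u'(x) v'(x) dx = ∫_0^1/3 f v dx + v(1/3) for all v ∈ V (Dirichlet at 0 absorbed into V; Neumann datum at x = 1/3 contributes the boundary term).
Substituting f(x) = 4*sin(15*π*x), the right-hand side is ∫_0^1/3 (4*sin(15*π*x)) v dx + v(1/3).


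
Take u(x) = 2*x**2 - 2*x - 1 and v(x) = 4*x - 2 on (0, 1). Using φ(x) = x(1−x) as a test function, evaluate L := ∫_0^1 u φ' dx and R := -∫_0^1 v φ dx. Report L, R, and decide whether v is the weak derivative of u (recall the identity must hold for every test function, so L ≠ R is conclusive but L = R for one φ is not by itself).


LHS = 0, RHS = 0. Yes, v = u' weakly.

u(x) = 2*x**2 - 2*x - 1, classical derivative u'(x) = 4*x - 2.
φ(x) = x(1−x), so φ'(x) = 1 - 2*x.
Note φ(0) = φ(1) = 0, so the boundary term u·φ vanishes.
LHS = ∫_0^1 u(x) φ'(x) dx = ∫_0^1 (-4*x^3 + 6*x^2 - 1) dx. Term by term:
  ∫_0^1 -4*x^3 dx = -1;  ∫_0^1 6*x^2 dx = 2;  ∫_0^1 -1 dx = -1.
Sum: -1 + 2 − 1 = 0.
So LHS = 0.
∫_0^1 v(x) φ(x) dx = ∫_0^1 (-4*x^3 + 6*x^2 - 2*x) dx. Term by term:
  ∫_0^1 -4*x^3 dx = -1;  ∫_0^1 6*x^2 dx = 2;  ∫_0^1 -2*x dx = -1.
Sum: -1 + 2 − 1 = 0.
So RHS = -∫_0^1 v(x) φ(x) dx = 0.
LHS = RHS, so the identity holds for this test φ.
Moreover u is smooth here and v(x) = u'(x) = 4*x - 2 pointwise, so the identity holds for every test function. Hence v is the weak derivative of u.


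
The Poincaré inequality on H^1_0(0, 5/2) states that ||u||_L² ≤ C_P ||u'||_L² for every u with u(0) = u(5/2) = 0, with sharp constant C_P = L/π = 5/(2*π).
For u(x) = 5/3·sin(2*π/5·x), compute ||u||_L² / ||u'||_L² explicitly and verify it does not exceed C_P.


||u||_L² / ||u'||_L² = 5/(2*π) = C_P.

u(x) = 5/3·sin(2*π/5·x), so u'(x) = 2*π*cos(2*π*x/5)/3.
Writing u(x) = A·sin(kπx/L) with A = 5/3 and k = 1, use ∫_0^L sin²(kπx/L) dx = L/2 and ∫_0^L cos²(kπx/L) dx = L/2.
u² = 25/9·sin²(2*π/5·x) and (u')² = 4*π^2/9·cos²(2*π/5·x), and each of sin², cos² integrates to L/2 = 5/4 over (0, 5/2).
∫_0^5/2 u² dx = 125/36, so ||u||_L² = 5*sqrt(5)/6.
∫_0^5/2 (u')² dx = 5*π^2/9, so ||u'||_L² = sqrt(5)*π/3.
Ratio ||u||_L² / ||u'||_L² = 5/(2*π).
Sharp Poincaré constant on H^1_0(0, 5/2) is C_P = L/π = 5/(2*π), achieved by sin(2*π/5·x).
This is the k = 1 eigenfunction (up to amplitude), so the ratio equals the sharp Poincaré constant exactly.


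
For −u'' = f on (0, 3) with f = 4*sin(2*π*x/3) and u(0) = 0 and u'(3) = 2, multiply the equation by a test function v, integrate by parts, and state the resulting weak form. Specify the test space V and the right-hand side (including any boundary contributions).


V = {v ∈ H^1(0, 3) : v(0) = 0} (test functions vanish at x = 0 where u is specified); weak form: ∫_0^3 u'v' dx = ∫_0^3 (4*sin(2*π*x/3)) v dx + 2·v(3) for all v ∈ V.

Multiply both sides by a test function v and integrate from 0 to 3:
  ∫_0^3 −u''(x) v(x) dx = ∫_0^3 f(x) v(x) dx.
Integrate the LHS by parts once:
  ∫_0^3 −u'' v dx = −[u'(x) v(x)]_0^3 + ∫_0^3 u'(x) v'(x) dx.
Thus ∫_0^3 u'(x) v'(x) dx = ∫_0^3 f(x) v(x) dx + [u'(x) v(x)]_0^3.
Choose V so that boundary terms are either known or forced to vanish.
Mixed BC: u(0) = 0 (Dirichlet) and u'(3) = 2 (Neumann). Define V = {v ∈ H^1(0, 3) : v(0) = 0}. Then [u' v]_0^3 = u'(3)·v(3) − u'(0)·0 = 2·v(3).
Weak formulation: find u (satisfying any essential BC) such that ∫_0^3 u'(x) v'(x) dx = ∫_0^3 f v dx + 2·v(3) for all v ∈ V (Dirichlet at 0 absorbed into V; Neumann datum at x = 3 contributes the boundary term).
Substituting f(x) = 4*sin(2*π*x/3), the right-hand side is ∫_0^3 (4*sin(2*π*x/3)) v dx + 2·v(3).


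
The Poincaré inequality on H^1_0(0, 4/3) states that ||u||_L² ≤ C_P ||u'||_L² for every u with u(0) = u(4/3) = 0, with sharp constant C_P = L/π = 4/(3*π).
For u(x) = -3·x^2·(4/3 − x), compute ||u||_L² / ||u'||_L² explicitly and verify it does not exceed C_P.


||u||_L² / ||u'||_L² = 2*sqrt(14)/21 < C_P = 4/(3*π).

u(x) = -3·x^2·(4/3 − x), so u'(x) = x*(9*x - 8).
u(x) = -3·x^2·(4/3 − x) vanishes at x = 0 and x = 4/3, so u ∈ H^1_0(0, 4/3). Differentiate via the product rule and integrate the resulting polynomials term by term.
  ∫_0^4/3 u² dx = ∫_0^4/3 (9*x^6 - 24*x^5 + 16*x^4) dx. Term by term:
    ∫_0^4/3 9*x^6 dx = 16384/1701;  ∫_0^4/3 -24*x^5 dx = -16384/729;  ∫_0^4/3 16*x^4 dx = 16384/1215.
  Sum: 16384/1701 − 16384/729 + 16384/1215 = 16384/25515.
  ∫_0^4/3 (u')² dx = ∫_0^4/3 (81*x^4 - 144*x^3 + 64*x^2) dx. Term by term:
    ∫_0^4/3 81*x^4 dx = 1024/15;  ∫_0^4/3 -144*x^3 dx = -1024/9;  ∫_0^4/3 64*x^2 dx = 4096/81.
  Sum: 1024/15 − 1024/9 + 4096/81 = 2048/405.
∫_0^4/3 u² dx = 16384/25515, so ||u||_L² = 128*sqrt(35)/945.
∫_0^4/3 (u')² dx = 2048/405, so ||u'||_L² = 32*sqrt(10)/45.
Ratio ||u||_L² / ||u'||_L² = 2*sqrt(14)/21.
Sharp Poincaré constant on H^1_0(0, 4/3) is C_P = L/π = 4/(3*π), achieved by sin(3*π/4·x).
A polynomial bump cannot attain the sharp Poincaré constant (only the first sine eigenfunction does), so the ratio is strictly less than C_P, consistent with ||u||_L² ≤ C_P ||u'||_L².


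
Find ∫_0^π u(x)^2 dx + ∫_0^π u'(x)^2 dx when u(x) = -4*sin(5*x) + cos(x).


||u||_{H^1(0,π)}^2 = 209*π

u'(x) = -sin(x) - 20*cos(5*x).
Expand u² and (u')² and integrate term by term on (0, π), using: for integers n ≥ 1, ∫_0^π sin²(nx) dx = ∫_0^π cos²(nx) dx = π/2; for n ≠ n', ∫_0^π sin(nx)sin(n'x) dx = ∫_0^π cos(nx)cos(n'x) dx = 0; and by product-to-sum, ∫_0^π sin(nx)cos(n'x) dx = ½∫_0^π [sin((n+n')x) + sin((n−n')x)] dx, which is 0 when n+n' is even and 2n/(n²−n'²) when n+n' is odd (it need not vanish on (0, π)).
  u² squared terms: (-4)²·∫sin(5x)² dx = 16·π/2 = 8*π;  (1)²·∫cos(x)² dx = 1·π/2 = π/2.
  u² cross terms: 2·(-4)·(1)·∫sin(5x)·cos(x) dx = -8·(0) = 0.
  So ∫_0^π u² dx = 8*π + π/2 + 0 = 17*π/2.
  (u')² squared terms: (-1)²·∫sin(x)² dx = 1·π/2 = π/2;  (-20)²·∫cos(5x)² dx = 400·π/2 = 200*π.
  (u')² cross terms: 2·(-1)·(-20)·∫sin(x)·cos(5x) dx = 40·(0) = 0.
  So ∫_0^π (u')² dx = π/2 + 200*π + 0 = 401*π/2.
||u||_{H^1}^2 = (17*π/2) + (401*π/2) = 209*π.


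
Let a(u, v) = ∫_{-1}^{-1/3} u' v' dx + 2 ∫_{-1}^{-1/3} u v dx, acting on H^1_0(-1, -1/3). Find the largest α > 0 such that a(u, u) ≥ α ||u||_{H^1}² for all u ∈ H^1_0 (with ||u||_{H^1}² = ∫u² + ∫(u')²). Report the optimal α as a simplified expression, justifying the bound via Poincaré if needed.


α = 1

Coercivity of a(·,·) on H^1_0(-1, -1/3) means a(u, u) ≥ α ||u||_{H^1}² for every u ∈ H^1_0.
The interval has length L = 2/3, and Poincaré/coercivity depend only on L. Here a(u, u) = ∫(u')² + (2)·∫u².
Here c = 2 ≥ 1, so a(u,u) = ∫(u')² + c∫u² ≥ ∫(u')² + ∫u² = ||u||_{H^1}², i.e. α = 1 works. No larger α is possible: a(u,u) ≥ α||u||_{H^1}² means (1−α)∫(u')² ≥ (α−c)∫u², and for the modes u_n = sin(nπ(x−x₀)/L) (x₀ the left endpoint) one has ∫u_n²/∫(u_n')² = (L/(nπ))² → 0, so a(u_n,u_n)/||u_n||_{H^1}² → 1. Hence the optimal constant is α = 1.
Therefore α = 1.


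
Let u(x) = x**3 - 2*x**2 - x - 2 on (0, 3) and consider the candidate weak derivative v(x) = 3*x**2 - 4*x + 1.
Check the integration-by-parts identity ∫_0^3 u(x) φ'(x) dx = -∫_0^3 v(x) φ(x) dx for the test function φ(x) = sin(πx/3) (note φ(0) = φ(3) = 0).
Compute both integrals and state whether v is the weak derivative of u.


LHS = -39/π + 324/π^3, RHS = -51/π + 324/π^3. No, v is not the weak derivative of u.

u(x) = x**3 - 2*x**2 - x - 2, classical derivative u'(x) = 3*x**2 - 4*x - 1.
φ(x) = sin(πx/3), so φ'(x) = π*cos(π*x/3)/3.
Note φ(0) = φ(3) = 0, so the boundary term u·φ vanishes.
LHS = ∫_0^3 u(x) φ'(x) dx = ∫_0^3 (π*x^3*cos(π*x/3)/3 - 2*π*x^2*cos(π*x/3)/3 - π*x*cos(π*x/3)/3 - 2*π*cos(π*x/3)/3) dx. Term by term:
  ∫_0^3 -2*π*cos(π*x/3)/3 dx = 0;  ∫_0^3 -2*π*x^2*cos(π*x/3)/3 dx = 36/π;  ∫_0^3 -π*x*cos(π*x/3)/3 dx = 6/π;
  ∫_0^3 π*x^3*cos(π*x/3)/3 dx = -81/π + 324/π^3.
Sum: 0 + 36/π + 6/π + -81/π + 324/π^3 = -39/π + 324/π^3.
So LHS = -39/π + 324/π^3.
∫_0^3 v(x) φ(x) dx = ∫_0^3 (3*x^2*sin(π*x/3) - 4*x*sin(π*x/3) + sin(π*x/3)) dx. Term by term:
  ∫_0^3 -4*x*sin(π*x/3) dx = -36/π;  ∫_0^3 3*x^2*sin(π*x/3) dx = -324/π^3 + 81/π;  ∫_0^3 sin(π*x/3) dx = 6/π.
Sum: -36/π + -324/π^3 + 81/π + 6/π = -324/π^3 + 51/π.
So RHS = -∫_0^3 v(x) φ(x) dx = -51/π + 324/π^3.
LHS − RHS = 12/π ≠ 0, so the identity fails.
(For a valid weak derivative the identity must hold for EVERY test function, in particular this one. The failure shows v is NOT the weak derivative of u.)
Correct weak derivative would be u'(x) = 3*x**2 - 4*x - 1.


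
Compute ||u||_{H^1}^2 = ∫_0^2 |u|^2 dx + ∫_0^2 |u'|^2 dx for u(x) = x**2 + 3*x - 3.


||u||_{H^1}^2 = 1096/15

The H^1 norm (squared) on an interval (0, L) is
  ||u||_{H^1}^2 = ∫_0^L u(x)^2 dx + ∫_0^L u'(x)^2 dx.
Compute u'(x) = 2*x + 3.
Then u(x)^2 = x**4 + 6*x**3 + 3*x**2 - 18*x + 9 and u'(x)^2 = 4*x**2 + 12*x + 9.
Integrate each monomial from 0 to 2 using ∫_0^2 c·x^n dx = c·2^(n+1)/(n+1):
  ∫_0^2 u(x)^2 dx = ∫_0^2 (x^4 + 6*x^3 + 3*x^2 - 18*x + 9) dx. Term by term:
    ∫_0^2 x^4 dx = 32/5;  ∫_0^2 6*x^3 dx = 24;  ∫_0^2 3*x^2 dx = 8;
    ∫_0^2 -18*x dx = -36;  ∫_0^2 9 dx = 18.
  Sum: 32/5 + 24 + 8 − 36 + 18 = 102/5.
  ∫_0^2 u'(x)^2 dx = ∫_0^2 (4*x^2 + 12*x + 9) dx. Term by term:
    ∫_0^2 4*x^2 dx = 32/3;  ∫_0^2 12*x dx = 24;  ∫_0^2 9 dx = 18.
  Sum: 32/3 + 24 + 18 = 158/3.
Adding: ||u||_{H^1}^2 = 102/5 + 158/3 = 1096/15.


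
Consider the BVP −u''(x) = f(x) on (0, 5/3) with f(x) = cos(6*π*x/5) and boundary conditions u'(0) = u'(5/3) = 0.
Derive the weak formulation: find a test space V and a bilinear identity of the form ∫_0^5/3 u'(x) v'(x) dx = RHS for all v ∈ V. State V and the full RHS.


V = H^1(0, 5/3) (no boundary constraint on v; u is determined up to an additive constant); weak form: ∫_0^5/3 u'v' dx = ∫_0^5/3 (cos(6*π*x/5)) v dx for all v ∈ V.

Multiply both sides by a test function v and integrate from 0 to 5/3:
  ∫_0^5/3 −u''(x) v(x) dx = ∫_0^5/3 f(x) v(x) dx.
Integrate the LHS by parts once:
  ∫_0^5/3 −u'' v dx = −[u'(x) v(x)]_0^5/3 + ∫_0^5/3 u'(x) v'(x) dx.
Thus ∫_0^5/3 u'(x) v'(x) dx = ∫_0^5/3 f(x) v(x) dx + [u'(x) v(x)]_0^5/3.
Choose V so that boundary terms are either known or forced to vanish.
u has homogeneous Neumann: u'(0) = u'(5/3) = 0. So [u' v]_0^5/3 = 0·v(5/3) − 0·v(0) = 0 for any v; take V = H^1(0, 5/3).
Weak formulation: find u (satisfying any essential BC) such that ∫_0^5/3 u'(x) v'(x) dx = ∫_0^5/3 f v dx for all v ∈ V (homogeneous Neumann, so boundary terms vanish).
Substituting f(x) = cos(6*π*x/5), the right-hand side is ∫_0^5/3 (cos(6*π*x/5)) v dx.
Compatibility check (pure Neumann): taking v ≡ 1 ∈ V gives 0 = ∫_0^5/3 f dx + (0) − (0), i.e. ∫_0^5/3 f dx must equal u'(0) − u'(5/3) = 0. Indeed ∫_0^5/3 (cos(6*π*x/5)) dx = 0, so the data are compatible. The solution is then unique only up to an additive constant (fix it e.g. by requiring ∫_0^5/3 u dx = 0).


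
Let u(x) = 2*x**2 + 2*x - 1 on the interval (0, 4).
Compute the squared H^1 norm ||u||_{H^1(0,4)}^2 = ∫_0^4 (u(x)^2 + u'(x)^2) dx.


||u||_{H^1}^2 = 26828/15

The H^1 norm (squared) on an interval (0, L) is
  ||u||_{H^1}^2 = ∫_0^L u(x)^2 dx + ∫_0^L u'(x)^2 dx.
Compute u'(x) = 4*x + 2.
Then u(x)^2 = 4*x**4 + 8*x**3 - 4*x + 1 and u'(x)^2 = 16*x**2 + 16*x + 4.
Integrate each monomial from 0 to 4 using ∫_0^4 c·x^n dx = c·4^(n+1)/(n+1):
  ∫_0^4 u(x)^2 dx = ∫_0^4 (4*x^4 + 8*x^3 - 4*x + 1) dx. Term by term:
    ∫_0^4 4*x^4 dx = 4096/5;  ∫_0^4 8*x^3 dx = 512;  ∫_0^4 -4*x dx = -32;
    ∫_0^4 1 dx = 4.
  Sum: 4096/5 + 512 − 32 + 4 = 6516/5.
  ∫_0^4 u'(x)^2 dx = ∫_0^4 (16*x^2 + 16*x + 4) dx. Term by term:
    ∫_0^4 16*x^2 dx = 1024/3;  ∫_0^4 16*x dx = 128;  ∫_0^4 4 dx = 16.
  Sum: 1024/3 + 128 + 16 = 1456/3.
Adding: ||u||_{H^1}^2 = 6516/5 + 1456/3 = 26828/15.


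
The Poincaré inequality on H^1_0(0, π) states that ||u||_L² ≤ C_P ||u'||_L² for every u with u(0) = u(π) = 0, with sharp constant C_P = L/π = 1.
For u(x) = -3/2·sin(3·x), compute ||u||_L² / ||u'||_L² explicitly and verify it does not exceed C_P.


||u||_L² / ||u'||_L² = 1/3 < C_P = 1.

u(x) = -3/2·sin(3·x), so u'(x) = -9*cos(3*x)/2.
Writing u(x) = A·sin(kπx/L) with A = -3/2 and k = 3, use ∫_0^L sin²(kπx/L) dx = L/2 and ∫_0^L cos²(kπx/L) dx = L/2.
u² = 9/4·sin²(3·x) and (u')² = 81/4·cos²(3·x), and each of sin², cos² integrates to L/2 = π/2 over (0, π).
∫_0^π u² dx = 9*π/8, so ||u||_L² = 3*sqrt(2)*sqrt(π)/4.
∫_0^π (u')² dx = 81*π/8, so ||u'||_L² = 9*sqrt(2)*sqrt(π)/4.
Ratio ||u||_L² / ||u'||_L² = 1/3.
Sharp Poincaré constant on H^1_0(0, π) is C_P = L/π = 1, achieved by sin(x).
This is the k = 3 harmonic; the ratio L/(kπ) is strictly less than C_P = L/π, consistent with the sharp inequality ||u||_L² ≤ C_P ||u'||_L².


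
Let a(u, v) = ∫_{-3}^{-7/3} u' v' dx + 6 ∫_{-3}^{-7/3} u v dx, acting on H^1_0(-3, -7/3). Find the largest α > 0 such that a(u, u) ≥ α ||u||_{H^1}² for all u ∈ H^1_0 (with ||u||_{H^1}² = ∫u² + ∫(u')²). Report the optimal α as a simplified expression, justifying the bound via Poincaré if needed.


α = 1

Coercivity of a(·,·) on H^1_0(-3, -7/3) means a(u, u) ≥ α ||u||_{H^1}² for every u ∈ H^1_0.
The interval has length L = 2/3, and Poincaré/coercivity depend only on L. Here a(u, u) = ∫(u')² + (6)·∫u².
Here c = 6 ≥ 1, so a(u,u) = ∫(u')² + c∫u² ≥ ∫(u')² + ∫u² = ||u||_{H^1}², i.e. α = 1 works. No larger α is possible: a(u,u) ≥ α||u||_{H^1}² means (1−α)∫(u')² ≥ (α−c)∫u², and for the modes u_n = sin(nπ(x−x₀)/L) (x₀ the left endpoint) one has ∫u_n²/∫(u_n')² = (L/(nπ))² → 0, so a(u_n,u_n)/||u_n||_{H^1}² → 1. Hence the optimal constant is α = 1.
Therefore α = 1.


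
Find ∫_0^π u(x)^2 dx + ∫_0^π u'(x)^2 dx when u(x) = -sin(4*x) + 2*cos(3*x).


||u||_{H^1(0,π)}^2 = -320/7 + 57*π/2

u'(x) = -6*sin(3*x) - 4*cos(4*x).
Expand u² and (u')² and integrate term by term on (0, π), using: for integers n ≥ 1, ∫_0^π sin²(nx) dx = ∫_0^π cos²(nx) dx = π/2; for n ≠ n', ∫_0^π sin(nx)sin(n'x) dx = ∫_0^π cos(nx)cos(n'x) dx = 0; and by product-to-sum, ∫_0^π sin(nx)cos(n'x) dx = ½∫_0^π [sin((n+n')x) + sin((n−n')x)] dx, which is 0 when n+n' is even and 2n/(n²−n'²) when n+n' is odd (it need not vanish on (0, π)).
  u² squared terms: (-1)²·∫sin(4x)² dx = 1·π/2 = π/2;  (2)²·∫cos(3x)² dx = 4·π/2 = 2*π.
  u² cross terms: 2·(-1)·(2)·∫sin(4x)·cos(3x) dx = -4·(8/7) = -32/7.
  So ∫_0^π u² dx = π/2 + 2*π − 32/7 = -32/7 + 5*π/2.
  (u')² squared terms: (-6)²·∫sin(3x)² dx = 36·π/2 = 18*π;  (-4)²·∫cos(4x)² dx = 16·π/2 = 8*π.
  (u')² cross terms: 2·(-6)·(-4)·∫sin(3x)·cos(4x) dx = 48·(-6/7) = -288/7.
  So ∫_0^π (u')² dx = 18*π + 8*π − 288/7 = -288/7 + 26*π.
||u||_{H^1}^2 = (-32/7 + 5*π/2) + (-288/7 + 26*π) = -320/7 + 57*π/2.


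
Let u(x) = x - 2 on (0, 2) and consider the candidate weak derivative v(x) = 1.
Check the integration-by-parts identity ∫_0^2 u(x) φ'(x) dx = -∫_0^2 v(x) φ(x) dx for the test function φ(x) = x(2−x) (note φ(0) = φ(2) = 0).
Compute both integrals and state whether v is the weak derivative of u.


LHS = -4/3, RHS = -4/3. Yes, v = u' weakly.

u(x) = x - 2, classical derivative u'(x) = 1.
φ(x) = x(2−x), so φ'(x) = 2 - 2*x.
Note φ(0) = φ(2) = 0, so the boundary term u·φ vanishes.
LHS = ∫_0^2 u(x) φ'(x) dx = ∫_0^2 (-2*x^2 + 6*x - 4) dx. Term by term:
  ∫_0^2 -2*x^2 dx = -16/3;  ∫_0^2 6*x dx = 12;  ∫_0^2 -4 dx = -8.
Sum: -16/3 + 12 − 8 = -4/3.
So LHS = -4/3.
∫_0^2 v(x) φ(x) dx = ∫_0^2 (-x^2 + 2*x) dx. Term by term:
  ∫_0^2 -x^2 dx = -8/3;  ∫_0^2 2*x dx = 4.
Sum: -8/3 + 4 = 4/3.
So RHS = -∫_0^2 v(x) φ(x) dx = -4/3.
LHS = RHS, so the identity holds for this test φ.
Moreover u is smooth here and v(x) = u'(x) = 1 pointwise, so the identity holds for every test function. Hence v is the weak derivative of u.


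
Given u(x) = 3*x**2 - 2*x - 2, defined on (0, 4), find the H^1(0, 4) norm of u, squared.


||u||_{H^1}^2 = 23648/15

The H^1 norm (squared) on an interval (0, L) is
  ||u||_{H^1}^2 = ∫_0^L u(x)^2 dx + ∫_0^L u'(x)^2 dx.
Compute u'(x) = 6*x - 2.
Then u(x)^2 = 9*x**4 - 12*x**3 - 8*x**2 + 8*x + 4 and u'(x)^2 = 36*x**2 - 24*x + 4.
Integrate each monomial from 0 to 4 using ∫_0^4 c·x^n dx = c·4^(n+1)/(n+1):
  ∫_0^4 u(x)^2 dx = ∫_0^4 (9*x^4 - 12*x^3 - 8*x^2 + 8*x + 4) dx. Term by term:
    ∫_0^4 9*x^4 dx = 9216/5;  ∫_0^4 -12*x^3 dx = -768;  ∫_0^4 -8*x^2 dx = -512/3;
    ∫_0^4 8*x dx = 64;  ∫_0^4 4 dx = 16.
  Sum: 9216/5 − 768 − 512/3 + 64 + 16 = 14768/15.
  ∫_0^4 u'(x)^2 dx = ∫_0^4 (36*x^2 - 24*x + 4) dx. Term by term:
    ∫_0^4 36*x^2 dx = 768;  ∫_0^4 -24*x dx = -192;  ∫_0^4 4 dx = 16.
  Sum: 768 − 192 + 16 = 592.
Adding: ||u||_{H^1}^2 = 14768/15 + 592 = 23648/15.


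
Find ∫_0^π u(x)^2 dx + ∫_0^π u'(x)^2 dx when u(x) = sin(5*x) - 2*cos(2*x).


||u||_{H^1(0,π)}^2 = -200/21 + 23*π

u'(x) = 4*sin(2*x) + 5*cos(5*x).
Expand u² and (u')² and integrate term by term on (0, π), using: for integers n ≥ 1, ∫_0^π sin²(nx) dx = ∫_0^π cos²(nx) dx = π/2; for n ≠ n', ∫_0^π sin(nx)sin(n'x) dx = ∫_0^π cos(nx)cos(n'x) dx = 0; and by product-to-sum, ∫_0^π sin(nx)cos(n'x) dx = ½∫_0^π [sin((n+n')x) + sin((n−n')x)] dx, which is 0 when n+n' is even and 2n/(n²−n'²) when n+n' is odd (it need not vanish on (0, π)).
  u² squared terms: (-2)²·∫cos(2x)² dx = 4·π/2 = 2*π;  (1)²·∫sin(5x)² dx = 1·π/2 = π/2.
  u² cross terms: 2·(-2)·(1)·∫cos(2x)·sin(5x) dx = -4·(10/21) = -40/21.
  So ∫_0^π u² dx = 2*π + π/2 − 40/21 = -40/21 + 5*π/2.
  (u')² squared terms: (4)²·∫sin(2x)² dx = 16·π/2 = 8*π;  (5)²·∫cos(5x)² dx = 25·π/2 = 25*π/2.
  (u')² cross terms: 2·(4)·(5)·∫sin(2x)·cos(5x) dx = 40·(-4/21) = -160/21.
  So ∫_0^π (u')² dx = 8*π + 25*π/2 − 160/21 = -160/21 + 41*π/2.
||u||_{H^1}^2 = (-40/21 + 5*π/2) + (-160/21 + 41*π/2) = -200/21 + 23*π.


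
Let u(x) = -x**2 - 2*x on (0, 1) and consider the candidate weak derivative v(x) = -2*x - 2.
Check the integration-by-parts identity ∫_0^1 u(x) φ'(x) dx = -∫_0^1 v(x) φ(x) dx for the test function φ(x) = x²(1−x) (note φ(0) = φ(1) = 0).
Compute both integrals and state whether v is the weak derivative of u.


LHS = 4/15, RHS = 4/15. Yes, v = u' weakly.

u(x) = -x**2 - 2*x, classical derivative u'(x) = -2*x - 2.
φ(x) = x²(1−x), so φ'(x) = x*(2 - 3*x).
Note φ(0) = φ(1) = 0, so the boundary term u·φ vanishes.
LHS = ∫_0^1 u(x) φ'(x) dx = ∫_0^1 (3*x^4 + 4*x^3 - 4*x^2) dx. Term by term:
  ∫_0^1 3*x^4 dx = 3/5;  ∫_0^1 4*x^3 dx = 1;  ∫_0^1 -4*x^2 dx = -4/3.
Sum: 3/5 + 1 − 4/3 = 4/15.
So LHS = 4/15.
∫_0^1 v(x) φ(x) dx = ∫_0^1 (2*x^4 - 2*x^2) dx. Term by term:
  ∫_0^1 2*x^4 dx = 2/5;  ∫_0^1 -2*x^2 dx = -2/3.
Sum: 2/5 − 2/3 = -4/15.
So RHS = -∫_0^1 v(x) φ(x) dx = 4/15.
LHS = RHS, so the identity holds for this test φ.
Moreover u is smooth here and v(x) = u'(x) = -2*x - 2 pointwise, so the identity holds for every test function. Hence v is the weak derivative of u.


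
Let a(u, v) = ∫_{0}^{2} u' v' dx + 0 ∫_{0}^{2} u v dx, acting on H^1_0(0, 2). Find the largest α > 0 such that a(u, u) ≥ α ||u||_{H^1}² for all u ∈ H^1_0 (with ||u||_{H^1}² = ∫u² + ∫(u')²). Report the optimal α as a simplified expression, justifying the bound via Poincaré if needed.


α = π^2/(4 + π^2)

Coercivity of a(·,·) on H^1_0(0, 2) means a(u, u) ≥ α ||u||_{H^1}² for every u ∈ H^1_0.
The interval has length L = 2, and Poincaré/coercivity depend only on L. Here a(u, u) = ∫(u')² + (0)·∫u².
Here c = 0, so a(u,u) = ∫(u')² alone. The condition a(u,u) ≥ α||u||_{H^1}² reads (1−α)∫(u')² ≥ (α−c)∫u². Any admissible α is ≤ 1 (rapidly oscillating u have ∫u²/∫(u')² → 0), and α = 1 would force 0 ≥ (1−c)∫u², impossible since c < 1; so 1−α > 0. By the sharp Poincaré inequality on H^1_0 of an interval of length L, ∫(u')² ≥ (π/L)²∫u² with equality for the first sine mode sin(π(x−x₀)/L) (x₀ the left endpoint), so the inequality holds for all u iff (1−α)(π/L)² ≥ α − c, i.e. α ≤ ((π/L)² + c)/((π/L)² + 1) = (1 + c(L/π)²)/(1 + (L/π)²). (Direct route, valid since c ≤ 0: Poincaré gives c∫u² ≥ c(L/π)²∫(u')², so a(u,u) ≥ (1 + c(L/π)²)∫(u')², while ||u||_{H^1}² ≤ (1 + (L/π)²)∫(u')²; dividing yields the same α.) With (π/L)² = π^2/4 and c = 0, the largest admissible constant is α = ((π/L)² + c)/((π/L)² + 1).
Simplifying, α = π^2/(4 + π^2).


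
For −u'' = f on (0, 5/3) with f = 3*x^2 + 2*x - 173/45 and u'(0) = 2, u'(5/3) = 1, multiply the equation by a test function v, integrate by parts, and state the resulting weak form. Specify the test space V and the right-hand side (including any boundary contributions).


V = H^1(0, 5/3) (v unrestricted at boundary; u is determined up to an additive constant); weak form: ∫_0^5/3 u'v' dx = ∫_0^5/3 (3*x^2 + 2*x - 173/45) v dx + v(5/3) − 2·v(0) for all v ∈ V.

Multiply both sides by a test function v and integrate from 0 to 5/3:
  ∫_0^5/3 −u''(x) v(x) dx = ∫_0^5/3 f(x) v(x) dx.
Integrate the LHS by parts once:
  ∫_0^5/3 −u'' v dx = −[u'(x) v(x)]_0^5/3 + ∫_0^5/3 u'(x) v'(x) dx.
Thus ∫_0^5/3 u'(x) v'(x) dx = ∫_0^5/3 f(x) v(x) dx + [u'(x) v(x)]_0^5/3.
Choose V so that boundary terms are either known or forced to vanish.
u has inhomogeneous Neumann u'(0) = 2, u'(5/3) = 1. [u' v]_0^5/3 = (1)·v(5/3) − (2)·v(0) = v(5/3) − 2·v(0). Take V = H^1(0, 5/3); boundary term becomes part of RHS.
Weak formulation: find u (satisfying any essential BC) such that ∫_0^5/3 u'(x) v'(x) dx = ∫_0^5/3 f v dx + v(5/3) − 2·v(0) for all v ∈ V (Neumann data are natural BCs: they enter the RHS as boundary terms).
Substituting f(x) = 3*x^2 + 2*x - 173/45, the right-hand side is ∫_0^5/3 (3*x^2 + 2*x - 173/45) v dx + v(5/3) − 2·v(0).
Compatibility check (pure Neumann): taking v ≡ 1 ∈ V gives 0 = ∫_0^5/3 f dx + (1) − (2), i.e. ∫_0^5/3 f dx must equal u'(0) − u'(5/3) = 1. Indeed ∫_0^5/3 (3*x^2 + 2*x - 173/45) dx = 1, so the data are compatible. The solution is then unique only up to an additive constant (fix it e.g. by requiring ∫_0^5/3 u dx = 0).


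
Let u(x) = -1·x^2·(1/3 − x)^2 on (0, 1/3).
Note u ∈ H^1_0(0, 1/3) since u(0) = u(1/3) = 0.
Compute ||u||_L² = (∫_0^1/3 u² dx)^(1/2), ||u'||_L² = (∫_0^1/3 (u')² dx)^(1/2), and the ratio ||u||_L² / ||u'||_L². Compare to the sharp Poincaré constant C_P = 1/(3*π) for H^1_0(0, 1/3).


||u||_L² / ||u'||_L² = sqrt(3)/18 < C_P = 1/(3*π).

u(x) = -1·x^2·(1/3 − x)^2, so u'(x) = 2*x*(-18*x^2 + 9*x - 1)/9.
u(x) = -1·x^2·(1/3 − x)^2 vanishes at x = 0 and x = 1/3, so u ∈ H^1_0(0, 1/3). Differentiate via the product rule and integrate the resulting polynomials term by term.
  ∫_0^1/3 u² dx = ∫_0^1/3 (x^8 - 4*x^7/3 + 2*x^6/3 - 4*x^5/27 + x^4/81) dx. Term by term:
    ∫_0^1/3 x^8 dx = 1/177147;  ∫_0^1/3 -4*x^7/3 dx = -1/39366;  ∫_0^1/3 2*x^6/3 dx = 2/45927;
    ∫_0^1/3 -4*x^5/27 dx = -2/59049;  ∫_0^1/3 x^4/81 dx = 1/98415.
  Sum: 1/177147 − 1/39366 + 2/45927 − 2/59049 + 1/98415 = 1/12400290.
  ∫_0^1/3 (u')² dx = ∫_0^1/3 (16*x^6 - 16*x^5 + 52*x^4/9 - 8*x^3/9 + 4*x^2/81) dx. Term by term:
    ∫_0^1/3 16*x^6 dx = 16/15309;  ∫_0^1/3 -16*x^5 dx = -8/2187;  ∫_0^1/3 52*x^4/9 dx = 52/10935;
    ∫_0^1/3 -8*x^3/9 dx = -2/729;  ∫_0^1/3 4*x^2/81 dx = 4/6561.
  Sum: 16/15309 − 8/2187 + 52/10935 − 2/729 + 4/6561 = 2/229635.
∫_0^1/3 u² dx = 1/12400290, so ||u||_L² = sqrt(210)/51030.
∫_0^1/3 (u')² dx = 2/229635, so ||u'||_L² = sqrt(70)/2835.
Ratio ||u||_L² / ||u'||_L² = sqrt(3)/18.
Sharp Poincaré constant on H^1_0(0, 1/3) is C_P = L/π = 1/(3*π), achieved by sin(3*π·x).
A polynomial bump cannot attain the sharp Poincaré constant (only the first sine eigenfunction does), so the ratio is strictly less than C_P, consistent with ||u||_L² ≤ C_P ||u'||_L².


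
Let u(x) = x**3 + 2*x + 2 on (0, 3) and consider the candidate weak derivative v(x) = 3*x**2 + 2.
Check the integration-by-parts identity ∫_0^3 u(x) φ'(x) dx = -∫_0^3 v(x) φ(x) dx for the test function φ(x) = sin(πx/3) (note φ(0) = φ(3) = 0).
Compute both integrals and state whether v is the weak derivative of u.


LHS = -93/π + 324/π^3, RHS = -93/π + 324/π^3. Yes, v = u' weakly.

u(x) = x**3 + 2*x + 2, classical derivative u'(x) = 3*x**2 + 2.
φ(x) = sin(πx/3), so φ'(x) = π*cos(π*x/3)/3.
Note φ(0) = φ(3) = 0, so the boundary term u·φ vanishes.
LHS = ∫_0^3 u(x) φ'(x) dx = ∫_0^3 (π*x^3*cos(π*x/3)/3 + 2*π*x*cos(π*x/3)/3 + 2*π*cos(π*x/3)/3) dx. Term by term:
  ∫_0^3 2*π*cos(π*x/3)/3 dx = 0;  ∫_0^3 π*x^3*cos(π*x/3)/3 dx = -81/π + 324/π^3;  ∫_0^3 2*π*x*cos(π*x/3)/3 dx = -12/π.
Sum: 0 + -81/π + 324/π^3 − 12/π = -93/π + 324/π^3.
So LHS = -93/π + 324/π^3.
∫_0^3 v(x) φ(x) dx = ∫_0^3 (3*x^2*sin(π*x/3) + 2*sin(π*x/3)) dx. Term by term:
  ∫_0^3 2*sin(π*x/3) dx = 12/π;  ∫_0^3 3*x^2*sin(π*x/3) dx = -324/π^3 + 81/π.
Sum: 12/π + -324/π^3 + 81/π = -324/π^3 + 93/π.
So RHS = -∫_0^3 v(x) φ(x) dx = -93/π + 324/π^3.
LHS = RHS, so the identity holds for this test φ.
Moreover u is smooth here and v(x) = u'(x) = 3*x**2 + 2 pointwise, so the identity holds for every test function. Hence v is the weak derivative of u.


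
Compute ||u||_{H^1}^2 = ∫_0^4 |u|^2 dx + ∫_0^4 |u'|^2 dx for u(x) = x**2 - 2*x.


||u||_{H^1}^2 = 1072/15

The H^1 norm (squared) on an interval (0, L) is
  ||u||_{H^1}^2 = ∫_0^L u(x)^2 dx + ∫_0^L u'(x)^2 dx.
Compute u'(x) = 2*x - 2.
Then u(x)^2 = x**4 - 4*x**3 + 4*x**2 and u'(x)^2 = 4*x**2 - 8*x + 4.
Integrate each monomial from 0 to 4 using ∫_0^4 c·x^n dx = c·4^(n+1)/(n+1):
  ∫_0^4 u(x)^2 dx = ∫_0^4 (x^4 - 4*x^3 + 4*x^2) dx. Term by term:
    ∫_0^4 x^4 dx = 1024/5;  ∫_0^4 -4*x^3 dx = -256;  ∫_0^4 4*x^2 dx = 256/3.
  Sum: 1024/5 − 256 + 256/3 = 512/15.
  ∫_0^4 u'(x)^2 dx = ∫_0^4 (4*x^2 - 8*x + 4) dx. Term by term:
    ∫_0^4 4*x^2 dx = 256/3;  ∫_0^4 -8*x dx = -64;  ∫_0^4 4 dx = 16.
  Sum: 256/3 − 64 + 16 = 112/3.
Adding: ||u||_{H^1}^2 = 512/15 + 112/3 = 1072/15.


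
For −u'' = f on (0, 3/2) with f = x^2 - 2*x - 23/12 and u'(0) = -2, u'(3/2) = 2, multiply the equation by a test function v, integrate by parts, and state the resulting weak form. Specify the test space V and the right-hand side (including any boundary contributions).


V = H^1(0, 3/2) (v unrestricted at boundary; u is determined up to an additive constant); weak form: ∫_0^3/2 u'v' dx = ∫_0^3/2 (x^2 - 2*x - 23/12) v dx + 2·v(3/2) + 2·v(0) for all v ∈ V.

Multiply both sides by a test function v and integrate from 0 to 3/2:
  ∫_0^3/2 −u''(x) v(x) dx = ∫_0^3/2 f(x) v(x) dx.
Integrate the LHS by parts once:
  ∫_0^3/2 −u'' v dx = −[u'(x) v(x)]_0^3/2 + ∫_0^3/2 u'(x) v'(x) dx.
Thus ∫_0^3/2 u'(x) v'(x) dx = ∫_0^3/2 f(x) v(x) dx + [u'(x) v(x)]_0^3/2.
Choose V so that boundary terms are either known or forced to vanish.
u has inhomogeneous Neumann u'(0) = -2, u'(3/2) = 2. [u' v]_0^3/2 = (2)·v(3/2) − (-2)·v(0) = 2·v(3/2) + 2·v(0). Take V = H^1(0, 3/2); boundary term becomes part of RHS.
Weak formulation: find u (satisfying any essential BC) such that ∫_0^3/2 u'(x) v'(x) dx = ∫_0^3/2 f v dx + 2·v(3/2) + 2·v(0) for all v ∈ V (Neumann data are natural BCs: they enter the RHS as boundary terms).
Substituting f(x) = x^2 - 2*x - 23/12, the right-hand side is ∫_0^3/2 (x^2 - 2*x - 23/12) v dx + 2·v(3/2) + 2·v(0).
Compatibility check (pure Neumann): taking v ≡ 1 ∈ V gives 0 = ∫_0^3/2 f dx + (2) − (-2), i.e. ∫_0^3/2 f dx must equal u'(0) − u'(3/2) = -4. Indeed ∫_0^3/2 (x^2 - 2*x - 23/12) dx = -4, so the data are compatible. The solution is then unique only up to an additive constant (fix it e.g. by requiring ∫_0^3/2 u dx = 0).


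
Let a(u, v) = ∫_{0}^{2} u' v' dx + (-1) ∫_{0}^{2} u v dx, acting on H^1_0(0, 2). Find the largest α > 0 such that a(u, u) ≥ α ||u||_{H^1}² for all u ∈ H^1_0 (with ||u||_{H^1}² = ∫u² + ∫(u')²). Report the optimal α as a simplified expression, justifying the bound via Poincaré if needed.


α = (-4 + π^2)/(4 + π^2)

Coercivity of a(·,·) on H^1_0(0, 2) means a(u, u) ≥ α ||u||_{H^1}² for every u ∈ H^1_0.
The interval has length L = 2, and Poincaré/coercivity depend only on L. Here a(u, u) = ∫(u')² + (-1)·∫u².
Here c = -1 < 0 with |c| < (π/L)² = π^2/4, so coercivity still holds. The condition a(u,u) ≥ α||u||_{H^1}² reads (1−α)∫(u')² ≥ (α−c)∫u². Any admissible α is ≤ 1 (rapidly oscillating u have ∫u²/∫(u')² → 0), and α = 1 would force 0 ≥ (1−c)∫u², impossible since c < 1; so 1−α > 0. By the sharp Poincaré inequality on H^1_0 of an interval of length L, ∫(u')² ≥ (π/L)²∫u² with equality for the first sine mode sin(π(x−x₀)/L) (x₀ the left endpoint), so the inequality holds for all u iff (1−α)(π/L)² ≥ α − c, i.e. α ≤ ((π/L)² + c)/((π/L)² + 1) = (1 + c(L/π)²)/(1 + (L/π)²). (Direct route, valid since c ≤ 0: Poincaré gives c∫u² ≥ c(L/π)²∫(u')², so a(u,u) ≥ (1 + c(L/π)²)∫(u')², while ||u||_{H^1}² ≤ (1 + (L/π)²)∫(u')²; dividing yields the same α.) With (π/L)² = π^2/4 and c = -1, the largest admissible constant is α = ((π/L)² + c)/((π/L)² + 1).
Simplifying, α = (-4 + π^2)/(4 + π^2).


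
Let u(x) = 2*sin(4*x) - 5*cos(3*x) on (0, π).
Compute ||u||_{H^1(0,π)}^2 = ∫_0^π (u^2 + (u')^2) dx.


||u||_{H^1(0,π)}^2 = -1600/7 + 159*π

u'(x) = 15*sin(3*x) + 8*cos(4*x).
Expand u² and (u')² and integrate term by term on (0, π), using: for integers n ≥ 1, ∫_0^π sin²(nx) dx = ∫_0^π cos²(nx) dx = π/2; for n ≠ n', ∫_0^π sin(nx)sin(n'x) dx = ∫_0^π cos(nx)cos(n'x) dx = 0; and by product-to-sum, ∫_0^π sin(nx)cos(n'x) dx = ½∫_0^π [sin((n+n')x) + sin((n−n')x)] dx, which is 0 when n+n' is even and 2n/(n²−n'²) when n+n' is odd (it need not vanish on (0, π)).
  u² squared terms: (-5)²·∫cos(3x)² dx = 25·π/2 = 25*π/2;  (2)²·∫sin(4x)² dx = 4·π/2 = 2*π.
  u² cross terms: 2·(-5)·(2)·∫cos(3x)·sin(4x) dx = -20·(8/7) = -160/7.
  So ∫_0^π u² dx = 25*π/2 + 2*π − 160/7 = -160/7 + 29*π/2.
  (u')² squared terms: (8)²·∫cos(4x)² dx = 64·π/2 = 32*π;  (15)²·∫sin(3x)² dx = 225·π/2 = 225*π/2.
  (u')² cross terms: 2·(8)·(15)·∫cos(4x)·sin(3x) dx = 240·(-6/7) = -1440/7.
  So ∫_0^π (u')² dx = 32*π + 225*π/2 − 1440/7 = -1440/7 + 289*π/2.
||u||_{H^1}^2 = (-160/7 + 29*π/2) + (-1440/7 + 289*π/2) = -1600/7 + 159*π.


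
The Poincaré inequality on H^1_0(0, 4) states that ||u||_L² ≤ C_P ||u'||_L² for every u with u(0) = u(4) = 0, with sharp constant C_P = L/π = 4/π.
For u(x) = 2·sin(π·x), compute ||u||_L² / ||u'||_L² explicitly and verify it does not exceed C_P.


||u||_L² / ||u'||_L² = 1/π < C_P = 4/π.

u(x) = 2·sin(π·x), so u'(x) = 2*π*cos(π*x).
Writing u(x) = A·sin(kπx/L) with A = 2 and k = 4, use ∫_0^L sin²(kπx/L) dx = L/2 and ∫_0^L cos²(kπx/L) dx = L/2.
u² = 4·sin²(π·x) and (u')² = 4*π^2·cos²(π·x), and each of sin², cos² integrates to L/2 = 2 over (0, 4).
∫_0^4 u² dx = 8, so ||u||_L² = 2*sqrt(2).
∫_0^4 (u')² dx = 8*π^2, so ||u'||_L² = 2*sqrt(2)*π.
Ratio ||u||_L² / ||u'||_L² = 1/π.
Sharp Poincaré constant on H^1_0(0, 4) is C_P = L/π = 4/π, achieved by sin(π/4·x).
This is the k = 4 harmonic; the ratio L/(kπ) is strictly less than C_P = L/π, consistent with the sharp inequality ||u||_L² ≤ C_P ||u'||_L².


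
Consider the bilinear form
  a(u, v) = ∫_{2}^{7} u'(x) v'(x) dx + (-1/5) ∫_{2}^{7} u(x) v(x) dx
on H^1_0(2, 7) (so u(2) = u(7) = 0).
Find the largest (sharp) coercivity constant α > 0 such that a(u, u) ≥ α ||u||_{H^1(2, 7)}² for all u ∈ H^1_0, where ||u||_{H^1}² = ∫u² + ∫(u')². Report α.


α = (-5 + π^2)/(π^2 + 25)

Coercivity of a(·,·) on H^1_0(2, 7) means a(u, u) ≥ α ||u||_{H^1}² for every u ∈ H^1_0.
The interval has length L = 5, and Poincaré/coercivity depend only on L. Here a(u, u) = ∫(u')² + (-1/5)·∫u².
Here c = -1/5 < 0 with |c| < (π/L)² = π^2/25, so coercivity still holds. The condition a(u,u) ≥ α||u||_{H^1}² reads (1−α)∫(u')² ≥ (α−c)∫u². Any admissible α is ≤ 1 (rapidly oscillating u have ∫u²/∫(u')² → 0), and α = 1 would force 0 ≥ (1−c)∫u², impossible since c < 1; so 1−α > 0. By the sharp Poincaré inequality on H^1_0 of an interval of length L, ∫(u')² ≥ (π/L)²∫u² with equality for the first sine mode sin(π(x−x₀)/L) (x₀ the left endpoint), so the inequality holds for all u iff (1−α)(π/L)² ≥ α − c, i.e. α ≤ ((π/L)² + c)/((π/L)² + 1) = (1 + c(L/π)²)/(1 + (L/π)²). (Direct route, valid since c ≤ 0: Poincaré gives c∫u² ≥ c(L/π)²∫(u')², so a(u,u) ≥ (1 + c(L/π)²)∫(u')², while ||u||_{H^1}² ≤ (1 + (L/π)²)∫(u')²; dividing yields the same α.) With (π/L)² = π^2/25 and c = -1/5, the largest admissible constant is α = ((π/L)² + c)/((π/L)² + 1).
Simplifying, α = (-5 + π^2)/(π^2 + 25).


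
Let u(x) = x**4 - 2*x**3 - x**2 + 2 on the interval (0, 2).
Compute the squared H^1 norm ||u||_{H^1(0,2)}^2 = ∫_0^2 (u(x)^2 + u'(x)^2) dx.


||u||_{H^1}^2 = 1304/63

The H^1 norm (squared) on an interval (0, L) is
  ||u||_{H^1}^2 = ∫_0^L u(x)^2 dx + ∫_0^L u'(x)^2 dx.
Compute u'(x) = 4*x**3 - 6*x**2 - 2*x.
Then u(x)^2 = x**8 - 4*x**7 + 2*x**6 + 4*x**5 + 5*x**4 - 8*x**3 - 4*x**2 + 4 and u'(x)^2 = 16*x**6 - 48*x**5 + 20*x**4 + 24*x**3 + 4*x**2.
Integrate each monomial from 0 to 2 using ∫_0^2 c·x^n dx = c·2^(n+1)/(n+1):
  ∫_0^2 u(x)^2 dx = ∫_0^2 (x^8 - 4*x^7 + 2*x^6 + 4*x^5 + 5*x^4 - 8*x^3 - 4*x^2 + 4) dx. Term by term:
    ∫_0^2 x^8 dx = 512/9;  ∫_0^2 -4*x^7 dx = -128;  ∫_0^2 2*x^6 dx = 256/7;
    ∫_0^2 4*x^5 dx = 128/3;  ∫_0^2 5*x^4 dx = 32;  ∫_0^2 -8*x^3 dx = -32;
    ∫_0^2 -4*x^2 dx = -32/3;  ∫_0^2 4 dx = 8.
  Sum: 512/9 − 128 + 256/7 + 128/3 + 32 − 32 − 32/3 + 8 = 344/63.
  ∫_0^2 u'(x)^2 dx = ∫_0^2 (16*x^6 - 48*x^5 + 20*x^4 + 24*x^3 + 4*x^2) dx. Term by term:
    ∫_0^2 16*x^6 dx = 2048/7;  ∫_0^2 -48*x^5 dx = -512;  ∫_0^2 20*x^4 dx = 128;
    ∫_0^2 24*x^3 dx = 96;  ∫_0^2 4*x^2 dx = 32/3.
  Sum: 2048/7 − 512 + 128 + 96 + 32/3 = 320/21.
Adding: ||u||_{H^1}^2 = 344/63 + 320/21 = 1304/63.


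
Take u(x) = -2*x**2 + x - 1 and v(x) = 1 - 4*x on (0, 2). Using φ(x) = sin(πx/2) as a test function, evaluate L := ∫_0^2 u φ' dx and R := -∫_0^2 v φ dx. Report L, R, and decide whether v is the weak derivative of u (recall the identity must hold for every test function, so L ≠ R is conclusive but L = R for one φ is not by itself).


LHS = 12/π, RHS = 12/π. Yes, v = u' weakly.

u(x) = -2*x**2 + x - 1, classical derivative u'(x) = 1 - 4*x.
φ(x) = sin(πx/2), so φ'(x) = π*cos(π*x/2)/2.
Note φ(0) = φ(2) = 0, so the boundary term u·φ vanishes.
LHS = ∫_0^2 u(x) φ'(x) dx = ∫_0^2 (-π*x^2*cos(π*x/2) + π*x*cos(π*x/2)/2 - π*cos(π*x/2)/2) dx. Term by term:
  ∫_0^2 -π*cos(π*x/2)/2 dx = 0;  ∫_0^2 π*x*cos(π*x/2)/2 dx = -4/π;  ∫_0^2 -π*x^2*cos(π*x/2) dx = 16/π.
Sum: 0 − 4/π + 16/π = 12/π.
So LHS = 12/π.
∫_0^2 v(x) φ(x) dx = ∫_0^2 (-4*x*sin(π*x/2) + sin(π*x/2)) dx. Term by term:
  ∫_0^2 -4*x*sin(π*x/2) dx = -16/π;  ∫_0^2 sin(π*x/2) dx = 4/π.
Sum: -16/π + 4/π = -12/π.
So RHS = -∫_0^2 v(x) φ(x) dx = 12/π.
LHS = RHS, so the identity holds for this test φ.
Moreover u is smooth here and v(x) = u'(x) = 1 - 4*x pointwise, so the identity holds for every test function. Hence v is the weak derivative of u.
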